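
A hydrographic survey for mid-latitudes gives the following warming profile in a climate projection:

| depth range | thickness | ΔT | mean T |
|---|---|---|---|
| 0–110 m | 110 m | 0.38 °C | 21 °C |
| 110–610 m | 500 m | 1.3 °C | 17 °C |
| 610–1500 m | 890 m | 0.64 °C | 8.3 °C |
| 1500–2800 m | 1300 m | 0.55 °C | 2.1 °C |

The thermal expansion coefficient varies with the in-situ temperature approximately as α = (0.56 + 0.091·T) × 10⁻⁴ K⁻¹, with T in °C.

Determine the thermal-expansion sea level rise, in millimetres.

Δh = 280 mm

Layer 1: α = (0.56 + 0.091×21)×10⁻⁴ = 2.471×10⁻⁴ K⁻¹
Layer 2: α = (0.56 + 0.091×17)×10⁻⁴ = 2.107×10⁻⁴ K⁻¹
Layer 3: α = (0.56 + 0.091×8.3)×10⁻⁴ = 1.3153×10⁻⁴ K⁻¹
Layer 4: α = (0.56 + 0.091×2.1)×10⁻⁴ = 0.7511×10⁻⁴ K⁻¹
0–110 m: 110 × 0.38 × 2.471×10⁻⁴ = 0.01032878 m
Layer 2: 1.3 × 500 × 2.107×10⁻⁴ = 0.136955 m
610–1500 m: 0.64 × 890 × 1.3153×10⁻⁴ = 0.074919488 m
1500–2800 m: 1300 × 0.55 × 0.7511×10⁻⁴ = 0.05370365 m
Δh = 0.01032878 + 0.136955 + 0.074919488 + 0.05370365 = 0.275906918 m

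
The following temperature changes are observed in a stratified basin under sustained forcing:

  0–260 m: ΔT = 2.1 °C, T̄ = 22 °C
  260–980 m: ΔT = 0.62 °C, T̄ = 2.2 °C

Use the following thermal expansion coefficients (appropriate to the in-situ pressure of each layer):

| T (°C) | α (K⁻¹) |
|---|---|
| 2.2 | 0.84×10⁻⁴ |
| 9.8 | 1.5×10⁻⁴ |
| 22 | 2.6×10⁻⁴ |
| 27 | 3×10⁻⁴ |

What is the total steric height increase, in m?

Layer 1 at 22 °C → α = 2.6×10⁻⁴ K⁻¹
Layer 2 at 2.2 °C → α = 0.84×10⁻⁴ K⁻¹
260 × 2.1 × 2.6×10⁻⁴ = 0.14196 m
260–980 m: 0.62 × 720 × 0.84×10⁻⁴ = 0.0374976 m
Δh = 0.14196 + 0.0374976 = 0.1794576 m ≈ 0.179 m

about 0.179 m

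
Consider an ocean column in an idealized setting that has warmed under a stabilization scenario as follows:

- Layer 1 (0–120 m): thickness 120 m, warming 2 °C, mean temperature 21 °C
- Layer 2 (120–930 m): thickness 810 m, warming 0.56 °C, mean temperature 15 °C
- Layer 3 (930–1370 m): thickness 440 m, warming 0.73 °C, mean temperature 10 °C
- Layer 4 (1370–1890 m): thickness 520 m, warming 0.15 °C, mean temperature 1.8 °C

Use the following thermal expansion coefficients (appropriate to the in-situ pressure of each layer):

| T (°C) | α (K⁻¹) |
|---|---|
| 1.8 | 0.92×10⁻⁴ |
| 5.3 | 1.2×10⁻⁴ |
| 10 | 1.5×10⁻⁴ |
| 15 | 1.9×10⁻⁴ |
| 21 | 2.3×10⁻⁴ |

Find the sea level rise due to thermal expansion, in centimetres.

20 cm of thermosteric rise

Layer 1 at 21 °C → α = 2.3×10⁻⁴ K⁻¹
Layer 2 at 15 °C → α = 1.9×10⁻⁴ K⁻¹
Layer 3 at 10 °C → α = 1.5×10⁻⁴ K⁻¹
Layer 4 at 1.8 °C → α = 0.92×10⁻⁴ K⁻¹
2.3×10⁻⁴ × 2 × 120 = 0.05520 m
810 × 0.56 × 1.9×10⁻⁴ = 0.086184 m
Layer 3: 440 × 1.5×10⁻⁴ × 0.73 = 0.04818 m
Layer 4: 520 × 0.15 × 0.92×10⁻⁴ = 0.007176 m
Δh = 0.05520 + 0.086184 + 0.04818 + 0.007176 = 0.19674 m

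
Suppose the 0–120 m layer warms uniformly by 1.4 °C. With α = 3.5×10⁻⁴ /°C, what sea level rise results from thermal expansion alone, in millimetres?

Δh = αΔT·H = 3.5×10⁻⁴ × 1.4 × 120 = 0.05880 m

58.8 mm of thermosteric rise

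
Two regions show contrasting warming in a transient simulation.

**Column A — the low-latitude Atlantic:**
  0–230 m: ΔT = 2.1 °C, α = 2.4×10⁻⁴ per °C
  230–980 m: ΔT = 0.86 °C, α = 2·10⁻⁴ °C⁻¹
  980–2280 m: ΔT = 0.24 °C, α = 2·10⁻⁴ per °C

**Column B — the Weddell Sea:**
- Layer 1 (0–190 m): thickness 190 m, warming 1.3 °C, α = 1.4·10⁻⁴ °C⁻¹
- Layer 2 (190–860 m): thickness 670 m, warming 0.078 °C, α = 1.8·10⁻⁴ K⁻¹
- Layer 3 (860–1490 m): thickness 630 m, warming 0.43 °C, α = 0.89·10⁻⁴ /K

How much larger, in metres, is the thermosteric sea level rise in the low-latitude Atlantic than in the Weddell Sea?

A Layer 1: 2.4×10⁻⁴ × 2.1 × 230 = 0.11592 m
A 0.86 × 2×10⁻⁴ × 750 = 0.12900 m
A 2×10⁻⁴ × 0.24 × 1300 = 0.06240 m
A total: 0.30732 m
B Layer 1: 1.3 × 190 × 1.4×10⁻⁴ = 0.03458 m
B 0.078 × 670 × 1.8×10⁻⁴ = 0.0094068 m
B 0.89×10⁻⁴ × 0.43 × 630 = 0.0241101 m
B total: 0.0680969 m
Difference: 0.30732 − 0.0680969 = 0.2392231 m

0.239 m larger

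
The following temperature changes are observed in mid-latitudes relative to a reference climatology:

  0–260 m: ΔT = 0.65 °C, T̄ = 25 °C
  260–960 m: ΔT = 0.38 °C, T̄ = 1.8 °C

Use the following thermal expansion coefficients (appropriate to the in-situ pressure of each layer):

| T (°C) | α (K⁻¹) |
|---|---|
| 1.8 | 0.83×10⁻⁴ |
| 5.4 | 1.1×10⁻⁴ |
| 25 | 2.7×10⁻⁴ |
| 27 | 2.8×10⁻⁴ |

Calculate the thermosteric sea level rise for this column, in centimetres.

Δh ≈ 6.77 cm

Layer 1 at 25 °C → α = 2.7×10⁻⁴ K⁻¹
Layer 2 at 1.8 °C → α = 0.83×10⁻⁴ K⁻¹
2.7×10⁻⁴ × 0.65 × 260 = 0.04563 m
260–960 m: 700 × 0.83×10⁻⁴ × 0.38 = 0.022078 m
Δh = 0.04563 + 0.022078 = 0.067708 m ≈ 6.77 cm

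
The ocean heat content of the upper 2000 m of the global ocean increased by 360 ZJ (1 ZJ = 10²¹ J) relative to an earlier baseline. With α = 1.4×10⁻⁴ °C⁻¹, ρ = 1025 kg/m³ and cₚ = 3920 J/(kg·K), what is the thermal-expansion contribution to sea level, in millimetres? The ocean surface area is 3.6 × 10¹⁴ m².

Per unit area: Q = 360×10²¹ / (3.6×10¹⁴) = 1×10⁹ J/m²
Δh = αQ/(ρcₚ) = 1.4×10⁻⁴ × 1×10⁹ / (1025 × 3920) ≈ 0.034843 m

Δh ≈ 35 mm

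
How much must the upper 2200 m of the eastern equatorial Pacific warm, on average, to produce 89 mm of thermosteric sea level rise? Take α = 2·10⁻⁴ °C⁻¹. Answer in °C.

ΔT = Δh/(αH) = 0.089 / (2×10⁻⁴ × 2200) ≈ 0.2023 °C

about 0.202 °C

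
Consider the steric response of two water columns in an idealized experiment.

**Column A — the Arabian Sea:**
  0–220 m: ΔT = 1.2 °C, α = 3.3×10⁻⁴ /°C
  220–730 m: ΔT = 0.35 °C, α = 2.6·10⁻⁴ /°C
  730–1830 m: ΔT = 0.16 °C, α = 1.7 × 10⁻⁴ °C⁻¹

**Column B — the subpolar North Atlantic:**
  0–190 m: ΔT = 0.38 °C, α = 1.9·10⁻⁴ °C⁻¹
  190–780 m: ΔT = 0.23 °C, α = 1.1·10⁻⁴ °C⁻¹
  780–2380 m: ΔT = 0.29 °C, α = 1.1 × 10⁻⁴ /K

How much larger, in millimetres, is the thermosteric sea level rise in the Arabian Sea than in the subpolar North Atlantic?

Δh_A − Δh_B ≈ 84 mm

A Layer 1: 3.3×10⁻⁴ × 1.2 × 220 = 0.08712 m
A Layer 2: 510 × 0.35 × 2.6×10⁻⁴ = 0.04641 m
A 730–1830 m: 1100 × 1.7×10⁻⁴ × 0.16 = 0.02992 m
A total: 0.16345 m
B 1.9×10⁻⁴ × 190 × 0.38 = 0.013718 m
B 590 × 1.1×10⁻⁴ × 0.23 = 0.014927 m
B 780–2380 m: 1600 × 1.1×10⁻⁴ × 0.29 = 0.05104 m
B total: 0.079685 m
Difference: 0.16345 − 0.079685 = 0.083765 m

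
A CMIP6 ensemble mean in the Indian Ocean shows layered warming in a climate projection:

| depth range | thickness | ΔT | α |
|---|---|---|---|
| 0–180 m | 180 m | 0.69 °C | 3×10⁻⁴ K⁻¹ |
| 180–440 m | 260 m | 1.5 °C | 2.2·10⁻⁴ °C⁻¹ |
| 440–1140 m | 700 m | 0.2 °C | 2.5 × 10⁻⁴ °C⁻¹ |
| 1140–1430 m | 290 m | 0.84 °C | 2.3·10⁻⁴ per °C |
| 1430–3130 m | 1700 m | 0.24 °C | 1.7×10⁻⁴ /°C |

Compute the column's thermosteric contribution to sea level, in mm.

Δh = 280 mm

180 × 0.69 × 3×10⁻⁴ = 0.03726 m
1.5 × 260 × 2.2×10⁻⁴ = 0.08580 m
440–1140 m: 700 × 2.5×10⁻⁴ × 0.2 = 0.03500 m
0.84 × 290 × 2.3×10⁻⁴ = 0.056028 m
1700 × 1.7×10⁻⁴ × 0.24 = 0.06936 m
Δh = 0.03726 + 0.08580 + 0.03500 + 0.056028 + 0.06936 = 0.283448 m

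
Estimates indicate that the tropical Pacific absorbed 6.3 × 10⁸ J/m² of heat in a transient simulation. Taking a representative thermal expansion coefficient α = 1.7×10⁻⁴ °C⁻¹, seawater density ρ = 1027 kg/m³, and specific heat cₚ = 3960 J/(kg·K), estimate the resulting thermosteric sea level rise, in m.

about 0.0263 m

Δh = αQ/(ρcₚ) = 1.7×10⁻⁴ × 6.3×10⁸ / (1027 × 3960) ≈ 0.026334 m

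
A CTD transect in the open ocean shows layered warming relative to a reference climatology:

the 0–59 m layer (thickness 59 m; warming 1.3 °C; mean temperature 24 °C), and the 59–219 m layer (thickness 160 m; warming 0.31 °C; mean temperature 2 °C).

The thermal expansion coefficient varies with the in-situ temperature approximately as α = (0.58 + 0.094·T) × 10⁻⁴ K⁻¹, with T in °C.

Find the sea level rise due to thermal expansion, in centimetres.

Layer 1: α = (0.58 + 0.094×24)×10⁻⁴ = 2.836×10⁻⁴ K⁻¹
Layer 2: α = (0.58 + 0.094×2)×10⁻⁴ = 0.768×10⁻⁴ K⁻¹
0–59 m: 59 × 2.836×10⁻⁴ × 1.3 = 0.02175212 m
59–219 m: 160 × 0.768×10⁻⁴ × 0.31 = 0.00380928 m
Δh = 0.02175212 + 0.00380928 = 0.0255614 m

Δh ≈ 2.6 cm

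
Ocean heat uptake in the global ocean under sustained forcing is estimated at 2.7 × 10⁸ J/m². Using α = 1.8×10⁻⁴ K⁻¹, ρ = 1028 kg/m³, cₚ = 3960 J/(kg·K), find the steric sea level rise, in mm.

about 12 mm

Δh = αQ/(ρcₚ) = 1.8×10⁻⁴ × 2.7×10⁸ / (1028 × 3960) ≈ 0.011938 m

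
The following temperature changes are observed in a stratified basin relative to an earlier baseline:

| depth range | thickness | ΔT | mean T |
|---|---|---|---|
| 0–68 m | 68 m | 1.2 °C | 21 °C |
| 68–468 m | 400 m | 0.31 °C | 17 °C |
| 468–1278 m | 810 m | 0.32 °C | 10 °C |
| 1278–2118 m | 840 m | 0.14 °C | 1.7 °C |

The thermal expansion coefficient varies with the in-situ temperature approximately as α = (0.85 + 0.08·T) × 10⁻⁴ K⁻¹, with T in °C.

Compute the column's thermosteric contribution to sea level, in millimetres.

Layer 1: α = (0.85 + 0.08×21)×10⁻⁴ = 2.53×10⁻⁴ K⁻¹
Layer 2: α = (0.85 + 0.08×17)×10⁻⁴ = 2.21×10⁻⁴ K⁻¹
Layer 3: α = (0.85 + 0.08×10)×10⁻⁴ = 1.65×10⁻⁴ K⁻¹
Layer 4: α = (0.85 + 0.08×1.7)×10⁻⁴ = 0.986×10⁻⁴ K⁻¹
1.2 × 68 × 2.53×10⁻⁴ = 0.0206448 m
68–468 m: 2.21×10⁻⁴ × 0.31 × 400 = 0.027404 m
Layer 3: 1.65×10⁻⁴ × 810 × 0.32 = 0.042768 m
840 × 0.986×10⁻⁴ × 0.14 = 0.01159536 m
Δh = 0.0206448 + 0.027404 + 0.042768 + 0.01159536 = 0.10241216 m

Δh ≈ 102 mm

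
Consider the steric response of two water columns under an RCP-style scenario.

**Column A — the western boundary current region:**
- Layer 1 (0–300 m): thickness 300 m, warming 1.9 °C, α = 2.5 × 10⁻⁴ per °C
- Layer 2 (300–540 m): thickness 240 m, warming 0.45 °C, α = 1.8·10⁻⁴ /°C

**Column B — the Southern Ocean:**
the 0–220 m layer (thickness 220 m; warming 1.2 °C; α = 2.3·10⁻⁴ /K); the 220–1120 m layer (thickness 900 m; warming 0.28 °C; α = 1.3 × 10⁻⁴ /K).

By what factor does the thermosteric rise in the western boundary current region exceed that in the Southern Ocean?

≈ 1.7×

A Layer 1: 2.5×10⁻⁴ × 1.9 × 300 = 0.14250 m
A 300–540 m: 1.8×10⁻⁴ × 0.45 × 240 = 0.01944 m
A total: 0.16194 m
B 2.3×10⁻⁴ × 1.2 × 220 = 0.06072 m
B 220–1120 m: 900 × 1.3×10⁻⁴ × 0.28 = 0.03276 m
B total: 0.09348 m
Ratio: 0.16194 / 0.09348 ≈ 1.732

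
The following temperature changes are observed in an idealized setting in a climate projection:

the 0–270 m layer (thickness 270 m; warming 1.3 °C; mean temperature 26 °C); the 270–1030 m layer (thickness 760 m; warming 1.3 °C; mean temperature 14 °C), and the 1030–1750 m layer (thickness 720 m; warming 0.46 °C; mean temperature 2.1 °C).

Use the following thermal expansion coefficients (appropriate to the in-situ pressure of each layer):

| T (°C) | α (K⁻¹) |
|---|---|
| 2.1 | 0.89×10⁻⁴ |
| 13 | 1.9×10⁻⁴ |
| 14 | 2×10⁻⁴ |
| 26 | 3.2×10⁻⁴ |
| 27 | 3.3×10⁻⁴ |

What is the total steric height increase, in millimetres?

Layer 1 at 26 °C → α = 3.2×10⁻⁴ K⁻¹
Layer 2 at 14 °C → α = 2×10⁻⁴ K⁻¹
Layer 3 at 2.1 °C → α = 0.89×10⁻⁴ K⁻¹
Layer 1: 270 × 3.2×10⁻⁴ × 1.3 = 0.11232 m
2×10⁻⁴ × 760 × 1.3 = 0.19760 m
Layer 3: 0.89×10⁻⁴ × 720 × 0.46 = 0.0294768 m
Δh = 0.11232 + 0.19760 + 0.0294768 = 0.3393968 m ≈ 339 mm

Δh ≈ 339 mm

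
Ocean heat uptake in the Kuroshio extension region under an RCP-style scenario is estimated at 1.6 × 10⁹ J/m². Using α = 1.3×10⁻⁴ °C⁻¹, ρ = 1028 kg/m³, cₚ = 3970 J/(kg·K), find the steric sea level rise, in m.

Δh = αQ/(ρcₚ) = 1.3×10⁻⁴ × 1.6×10⁹ / (1028 × 3970) ≈ 0.050966 m

about 0.051 m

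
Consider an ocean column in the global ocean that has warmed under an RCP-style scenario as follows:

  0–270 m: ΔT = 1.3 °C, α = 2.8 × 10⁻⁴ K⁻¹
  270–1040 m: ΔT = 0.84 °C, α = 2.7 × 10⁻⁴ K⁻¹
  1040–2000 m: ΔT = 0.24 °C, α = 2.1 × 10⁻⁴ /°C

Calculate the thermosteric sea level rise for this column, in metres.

Δh = 0.321 m

0–270 m: 2.8×10⁻⁴ × 270 × 1.3 = 0.09828 m
Layer 2: 2.7×10⁻⁴ × 0.84 × 770 = 0.174636 m
2.1×10⁻⁴ × 0.24 × 960 = 0.048384 m
Δh = 0.09828 + 0.174636 + 0.048384 = 0.32130 m ≈ 0.321 m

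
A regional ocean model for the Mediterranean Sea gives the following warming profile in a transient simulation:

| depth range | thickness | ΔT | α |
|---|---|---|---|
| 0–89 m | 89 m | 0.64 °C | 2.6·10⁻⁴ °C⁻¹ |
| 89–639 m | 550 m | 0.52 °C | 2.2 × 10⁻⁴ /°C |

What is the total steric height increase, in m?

about 0.078 m

Layer 1: 0.64 × 89 × 2.6×10⁻⁴ = 0.0148096 m
2.2×10⁻⁴ × 0.52 × 550 = 0.06292 m
Δh = 0.0148096 + 0.06292 = 0.0777296 m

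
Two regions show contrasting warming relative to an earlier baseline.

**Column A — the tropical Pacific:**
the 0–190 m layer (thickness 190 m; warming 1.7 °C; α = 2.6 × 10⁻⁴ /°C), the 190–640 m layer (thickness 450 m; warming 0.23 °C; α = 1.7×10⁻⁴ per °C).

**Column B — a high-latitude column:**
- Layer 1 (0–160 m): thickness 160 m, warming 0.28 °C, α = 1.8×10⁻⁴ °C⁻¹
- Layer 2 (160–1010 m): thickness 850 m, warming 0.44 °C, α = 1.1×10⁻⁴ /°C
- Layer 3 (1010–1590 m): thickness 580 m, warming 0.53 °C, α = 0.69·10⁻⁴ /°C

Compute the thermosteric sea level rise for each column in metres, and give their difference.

A 2.6×10⁻⁴ × 1.7 × 190 = 0.08398 m
A 190–640 m: 1.7×10⁻⁴ × 0.23 × 450 = 0.017595 m
A total: 0.101575 m
B 0–160 m: 0.28 × 160 × 1.8×10⁻⁴ = 0.008064 m
B 0.44 × 1.1×10⁻⁴ × 850 = 0.04114 m
B 0.69×10⁻⁴ × 580 × 0.53 = 0.0212106 m
B total: 0.0704146 m
Difference: 0.101575 − 0.0704146 = 0.0311604 m

A: 0.10 m; B: 0.070 m; difference 0.031 m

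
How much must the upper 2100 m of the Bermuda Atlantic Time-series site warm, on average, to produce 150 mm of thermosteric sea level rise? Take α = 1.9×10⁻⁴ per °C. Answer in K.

ΔT = Δh/(αH) = 0.15 / (1.9×10⁻⁴ × 2100) ≈ 0.3759 K

0.376 K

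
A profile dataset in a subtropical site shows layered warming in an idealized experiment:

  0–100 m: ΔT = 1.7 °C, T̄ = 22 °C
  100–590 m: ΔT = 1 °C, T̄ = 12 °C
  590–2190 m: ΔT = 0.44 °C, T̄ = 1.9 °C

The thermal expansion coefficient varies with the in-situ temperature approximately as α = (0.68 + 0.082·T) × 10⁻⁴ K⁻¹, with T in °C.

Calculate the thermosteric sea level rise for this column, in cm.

Layer 1: α = (0.68 + 0.082×22)×10⁻⁴ = 2.484×10⁻⁴ K⁻¹
Layer 2: α = (0.68 + 0.082×12)×10⁻⁴ = 1.664×10⁻⁴ K⁻¹
Layer 3: α = (0.68 + 0.082×1.9)×10⁻⁴ = 0.8358×10⁻⁴ K⁻¹
Layer 1: 1.7 × 2.484×10⁻⁴ × 100 = 0.042228 m
100–590 m: 1 × 1.664×10⁻⁴ × 490 = 0.081536 m
Layer 3: 1600 × 0.44 × 0.8358×10⁻⁴ = 0.05884032 m
Δh = 0.042228 + 0.081536 + 0.05884032 = 0.18260432 m ≈ 18.3 cm

Δh = 18.3 cm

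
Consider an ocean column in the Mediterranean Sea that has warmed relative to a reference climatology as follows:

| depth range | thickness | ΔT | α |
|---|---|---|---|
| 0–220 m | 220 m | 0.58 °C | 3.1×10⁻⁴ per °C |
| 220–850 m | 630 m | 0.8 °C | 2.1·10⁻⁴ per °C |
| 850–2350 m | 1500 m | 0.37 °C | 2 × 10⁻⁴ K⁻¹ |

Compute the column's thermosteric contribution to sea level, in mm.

256 mm

Layer 1: 3.1×10⁻⁴ × 0.58 × 220 = 0.039556 m
Layer 2: 0.8 × 2.1×10⁻⁴ × 630 = 0.10584 m
1500 × 0.37 × 2×10⁻⁴ = 0.11100 m
Δh = 0.039556 + 0.10584 + 0.11100 = 0.256396 m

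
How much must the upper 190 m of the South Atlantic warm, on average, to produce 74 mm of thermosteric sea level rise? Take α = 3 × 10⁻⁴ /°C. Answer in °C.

ΔT ≈ 1.30 °C

ΔT = Δh/(αH) = 0.074 / (3×10⁻⁴ × 190) ≈ 1.298 °C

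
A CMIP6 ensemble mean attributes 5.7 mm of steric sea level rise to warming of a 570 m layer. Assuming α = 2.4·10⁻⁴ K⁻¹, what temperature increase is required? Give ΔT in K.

ΔT = Δh/(αH) = 0.0057 / (2.4×10⁻⁴ × 570) ≈ 0.04167 K

about 0.042 K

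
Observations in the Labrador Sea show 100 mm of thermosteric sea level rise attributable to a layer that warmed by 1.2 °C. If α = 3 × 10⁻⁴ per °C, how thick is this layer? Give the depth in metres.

H = Δh/(αΔT) = 0.1 / (3×10⁻⁴ × 1.2) ≈ 277.8 m

H ≈ 278 m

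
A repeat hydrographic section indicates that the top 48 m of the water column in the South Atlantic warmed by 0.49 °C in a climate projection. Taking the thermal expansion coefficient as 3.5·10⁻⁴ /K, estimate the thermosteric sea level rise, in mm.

about 8.2 mm

Δh = αΔT·H = 3.5×10⁻⁴ × 0.49 × 48 = 0.008232 m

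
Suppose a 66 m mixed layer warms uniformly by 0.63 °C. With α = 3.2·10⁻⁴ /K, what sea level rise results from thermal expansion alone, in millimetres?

Δh = 13.3 mm

Δh = αΔT·H = 3.2×10⁻⁴ × 0.63 × 66 = 0.0133056 m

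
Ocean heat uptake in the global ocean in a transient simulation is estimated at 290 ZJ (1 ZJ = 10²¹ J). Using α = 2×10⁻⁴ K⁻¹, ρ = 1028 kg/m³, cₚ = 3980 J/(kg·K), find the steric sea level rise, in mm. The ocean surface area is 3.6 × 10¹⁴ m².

Δh ≈ 39.4 mm

Per unit area: Q = 290×10²¹ / (3.6×10¹⁴) ≈ 8.056×10⁸ J/m²
Δh = αQ/(ρcₚ) = 2×10⁻⁴ × 8.056×10⁸ / (1028 × 3980) ≈ 0.03938 m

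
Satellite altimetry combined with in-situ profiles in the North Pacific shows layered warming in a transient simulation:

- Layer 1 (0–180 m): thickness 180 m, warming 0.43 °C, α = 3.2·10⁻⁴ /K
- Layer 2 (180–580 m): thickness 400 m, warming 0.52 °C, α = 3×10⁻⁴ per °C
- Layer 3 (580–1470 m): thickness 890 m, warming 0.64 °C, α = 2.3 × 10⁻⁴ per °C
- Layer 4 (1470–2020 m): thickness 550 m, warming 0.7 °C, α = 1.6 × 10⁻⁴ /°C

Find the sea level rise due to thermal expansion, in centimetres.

0–180 m: 3.2×10⁻⁴ × 0.43 × 180 = 0.024768 m
Layer 2: 3×10⁻⁴ × 0.52 × 400 = 0.06240 m
580–1470 m: 0.64 × 2.3×10⁻⁴ × 890 = 0.131008 m
Layer 4: 1.6×10⁻⁴ × 0.7 × 550 = 0.06160 m
Δh = 0.024768 + 0.06240 + 0.131008 + 0.06160 = 0.279776 m

28.0 cm of thermosteric rise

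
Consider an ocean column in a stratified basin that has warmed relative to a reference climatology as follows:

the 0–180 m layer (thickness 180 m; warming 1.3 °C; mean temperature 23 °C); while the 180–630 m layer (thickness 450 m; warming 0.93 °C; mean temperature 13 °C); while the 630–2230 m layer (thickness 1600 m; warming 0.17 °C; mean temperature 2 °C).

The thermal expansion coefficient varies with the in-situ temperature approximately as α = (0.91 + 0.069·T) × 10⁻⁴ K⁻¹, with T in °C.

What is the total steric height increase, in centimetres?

Δh = 16.3 cm

Layer 1: α = (0.91 + 0.069×23)×10⁻⁴ = 2.497×10⁻⁴ K⁻¹
Layer 2: α = (0.91 + 0.069×13)×10⁻⁴ = 1.807×10⁻⁴ K⁻¹
Layer 3: α = (0.91 + 0.069×2)×10⁻⁴ = 1.048×10⁻⁴ K⁻¹
180 × 1.3 × 2.497×10⁻⁴ = 0.0584298 m
Layer 2: 450 × 1.807×10⁻⁴ × 0.93 = 0.07562295 m
630–2230 m: 1.048×10⁻⁴ × 0.17 × 1600 = 0.0285056 m
Δh = 0.0584298 + 0.07562295 + 0.0285056 = 0.16255835 m ≈ 16.3 cm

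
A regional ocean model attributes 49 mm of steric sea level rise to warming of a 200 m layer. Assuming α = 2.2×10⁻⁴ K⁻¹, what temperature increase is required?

ΔT = Δh/(αH) = 0.049 / (2.2×10⁻⁴ × 200) ≈ 1.114 °C

1.11 °C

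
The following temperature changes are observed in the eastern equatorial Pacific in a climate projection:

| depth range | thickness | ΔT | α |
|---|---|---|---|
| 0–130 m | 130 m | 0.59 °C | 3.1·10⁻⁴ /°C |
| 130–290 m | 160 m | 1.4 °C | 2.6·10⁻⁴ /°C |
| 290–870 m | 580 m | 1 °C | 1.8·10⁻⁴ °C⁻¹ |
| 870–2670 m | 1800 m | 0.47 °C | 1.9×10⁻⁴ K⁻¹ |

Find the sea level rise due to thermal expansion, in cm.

about 34.7 cm

0.59 × 130 × 3.1×10⁻⁴ = 0.023777 m
130–290 m: 1.4 × 2.6×10⁻⁴ × 160 = 0.05824 m
290–870 m: 1 × 1.8×10⁻⁴ × 580 = 0.10440 m
870–2670 m: 1.9×10⁻⁴ × 1800 × 0.47 = 0.16074 m
Δh = 0.023777 + 0.05824 + 0.10440 + 0.16074 = 0.347157 m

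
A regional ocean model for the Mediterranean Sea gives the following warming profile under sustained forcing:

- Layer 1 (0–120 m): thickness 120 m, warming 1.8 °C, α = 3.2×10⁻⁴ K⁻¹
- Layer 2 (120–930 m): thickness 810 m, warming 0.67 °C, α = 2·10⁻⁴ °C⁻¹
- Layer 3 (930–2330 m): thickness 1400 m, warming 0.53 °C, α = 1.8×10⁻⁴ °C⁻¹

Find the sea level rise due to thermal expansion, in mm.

Δh = 311 mm

Layer 1: 3.2×10⁻⁴ × 1.8 × 120 = 0.06912 m
Layer 2: 0.67 × 810 × 2×10⁻⁴ = 0.10854 m
0.53 × 1.8×10⁻⁴ × 1400 = 0.13356 m
Δh = 0.06912 + 0.10854 + 0.13356 = 0.31122 m ≈ 311 mm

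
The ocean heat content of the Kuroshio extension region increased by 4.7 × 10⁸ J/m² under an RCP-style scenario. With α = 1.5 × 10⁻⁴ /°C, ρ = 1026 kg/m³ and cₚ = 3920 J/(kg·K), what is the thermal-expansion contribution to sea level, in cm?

1.75 cm

Δh = αQ/(ρcₚ) = 1.5×10⁻⁴ × 4.7×10⁸ / (1026 × 3920) ≈ 0.017529 m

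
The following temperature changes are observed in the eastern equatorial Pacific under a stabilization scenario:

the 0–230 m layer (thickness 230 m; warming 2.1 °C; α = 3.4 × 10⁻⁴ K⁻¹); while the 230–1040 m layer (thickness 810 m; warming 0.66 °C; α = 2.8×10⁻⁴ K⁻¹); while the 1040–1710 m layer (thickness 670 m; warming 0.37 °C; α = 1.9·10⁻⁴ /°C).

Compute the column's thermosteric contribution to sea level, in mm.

Δh ≈ 361 mm

0–230 m: 2.1 × 230 × 3.4×10⁻⁴ = 0.16422 m
Layer 2: 2.8×10⁻⁴ × 810 × 0.66 = 0.149688 m
Layer 3: 0.37 × 1.9×10⁻⁴ × 670 = 0.047101 m
Δh = 0.16422 + 0.149688 + 0.047101 = 0.361009 m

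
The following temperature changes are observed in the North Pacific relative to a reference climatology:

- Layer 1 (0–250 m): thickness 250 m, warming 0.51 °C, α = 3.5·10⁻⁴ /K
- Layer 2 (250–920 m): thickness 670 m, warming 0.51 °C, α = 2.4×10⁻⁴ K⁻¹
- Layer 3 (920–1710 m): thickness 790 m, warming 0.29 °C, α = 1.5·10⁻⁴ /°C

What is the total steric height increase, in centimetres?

3.5×10⁻⁴ × 250 × 0.51 = 0.044625 m
670 × 0.51 × 2.4×10⁻⁴ = 0.082008 m
920–1710 m: 790 × 1.5×10⁻⁴ × 0.29 = 0.034365 m
Δh = 0.044625 + 0.082008 + 0.034365 = 0.160998 m ≈ 16.1 cm

Δh ≈ 16.1 cm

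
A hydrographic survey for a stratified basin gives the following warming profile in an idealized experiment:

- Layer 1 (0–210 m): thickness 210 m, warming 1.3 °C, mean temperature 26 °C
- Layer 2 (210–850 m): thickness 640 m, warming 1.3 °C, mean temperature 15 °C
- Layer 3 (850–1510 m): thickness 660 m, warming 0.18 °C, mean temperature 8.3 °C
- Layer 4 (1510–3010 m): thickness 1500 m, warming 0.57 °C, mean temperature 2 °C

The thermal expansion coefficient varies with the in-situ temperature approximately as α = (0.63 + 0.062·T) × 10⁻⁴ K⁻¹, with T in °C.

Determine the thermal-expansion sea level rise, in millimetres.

270 mm

Layer 1: α = (0.63 + 0.062×26)×10⁻⁴ = 2.242×10⁻⁴ K⁻¹
Layer 2: α = (0.63 + 0.062×15)×10⁻⁴ = 1.56×10⁻⁴ K⁻¹
Layer 3: α = (0.63 + 0.062×8.3)×10⁻⁴ = 1.1446×10⁻⁴ K⁻¹
Layer 4: α = (0.63 + 0.062×2)×10⁻⁴ = 0.754×10⁻⁴ K⁻¹
2.242×10⁻⁴ × 1.3 × 210 = 0.0612066 m
Layer 2: 1.3 × 640 × 1.56×10⁻⁴ = 0.129792 m
Layer 3: 1.1446×10⁻⁴ × 0.18 × 660 = 0.013597848 m
Layer 4: 1500 × 0.754×10⁻⁴ × 0.57 = 0.064467 m
Δh = 0.0612066 + 0.129792 + 0.013597848 + 0.064467 = 0.269063448 m ≈ 270 mm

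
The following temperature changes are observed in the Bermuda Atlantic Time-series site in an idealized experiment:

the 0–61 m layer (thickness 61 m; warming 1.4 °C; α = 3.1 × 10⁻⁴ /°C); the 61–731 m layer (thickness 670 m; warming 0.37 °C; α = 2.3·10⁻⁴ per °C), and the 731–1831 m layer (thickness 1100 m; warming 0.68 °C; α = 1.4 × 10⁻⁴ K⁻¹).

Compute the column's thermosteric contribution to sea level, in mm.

Δh = 188 mm

Layer 1: 3.1×10⁻⁴ × 61 × 1.4 = 0.026474 m
Layer 2: 670 × 2.3×10⁻⁴ × 0.37 = 0.057017 m
731–1831 m: 1.4×10⁻⁴ × 1100 × 0.68 = 0.10472 m
Δh = 0.026474 + 0.057017 + 0.10472 = 0.188211 m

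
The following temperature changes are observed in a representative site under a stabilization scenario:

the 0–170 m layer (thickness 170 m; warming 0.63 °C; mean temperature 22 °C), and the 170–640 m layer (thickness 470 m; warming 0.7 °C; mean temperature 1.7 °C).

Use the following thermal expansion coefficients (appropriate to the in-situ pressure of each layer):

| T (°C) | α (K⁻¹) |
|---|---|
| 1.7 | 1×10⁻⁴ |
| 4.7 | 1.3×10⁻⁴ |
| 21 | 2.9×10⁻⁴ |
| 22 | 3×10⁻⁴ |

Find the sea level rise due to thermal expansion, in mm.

Layer 1 at 22 °C → α = 3×10⁻⁴ K⁻¹
Layer 2 at 1.7 °C → α = 1×10⁻⁴ K⁻¹
Layer 1: 170 × 3×10⁻⁴ × 0.63 = 0.03213 m
0.7 × 1×10⁻⁴ × 470 = 0.03290 m
Δh = 0.03213 + 0.03290 = 0.06503 m

Δh = 65 mm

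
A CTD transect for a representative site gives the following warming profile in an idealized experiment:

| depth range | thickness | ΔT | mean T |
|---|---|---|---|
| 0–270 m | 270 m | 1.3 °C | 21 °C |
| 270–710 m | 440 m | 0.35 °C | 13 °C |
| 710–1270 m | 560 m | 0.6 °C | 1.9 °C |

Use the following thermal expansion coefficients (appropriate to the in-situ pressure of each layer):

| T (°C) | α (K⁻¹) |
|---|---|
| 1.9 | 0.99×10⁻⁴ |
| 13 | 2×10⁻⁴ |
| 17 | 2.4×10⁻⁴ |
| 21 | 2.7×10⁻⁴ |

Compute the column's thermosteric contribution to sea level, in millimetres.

Δh = 160 mm

Layer 1 at 21 °C → α = 2.7×10⁻⁴ K⁻¹
Layer 2 at 13 °C → α = 2×10⁻⁴ K⁻¹
Layer 3 at 1.9 °C → α = 0.99×10⁻⁴ K⁻¹
0–270 m: 270 × 1.3 × 2.7×10⁻⁴ = 0.09477 m
270–710 m: 440 × 0.35 × 2×10⁻⁴ = 0.03080 m
560 × 0.6 × 0.99×10⁻⁴ = 0.033264 m
Δh = 0.09477 + 0.03080 + 0.033264 = 0.158834 m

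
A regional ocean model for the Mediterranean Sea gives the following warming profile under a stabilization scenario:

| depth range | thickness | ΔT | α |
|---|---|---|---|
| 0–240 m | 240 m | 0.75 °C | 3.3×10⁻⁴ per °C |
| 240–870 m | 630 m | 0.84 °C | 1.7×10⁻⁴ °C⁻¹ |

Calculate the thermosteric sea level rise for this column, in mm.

0–240 m: 240 × 0.75 × 3.3×10⁻⁴ = 0.05940 m
Layer 2: 1.7×10⁻⁴ × 630 × 0.84 = 0.089964 m
Δh = 0.05940 + 0.089964 = 0.149364 m ≈ 150 mm

Δh ≈ 150 mm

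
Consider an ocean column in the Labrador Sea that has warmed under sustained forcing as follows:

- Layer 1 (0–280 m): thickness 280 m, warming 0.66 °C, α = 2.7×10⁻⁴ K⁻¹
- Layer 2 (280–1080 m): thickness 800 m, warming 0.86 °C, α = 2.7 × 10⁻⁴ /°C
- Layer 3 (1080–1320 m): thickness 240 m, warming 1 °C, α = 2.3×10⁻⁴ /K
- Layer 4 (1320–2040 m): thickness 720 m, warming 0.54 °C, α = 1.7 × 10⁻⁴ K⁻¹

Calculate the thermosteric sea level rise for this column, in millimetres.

360 mm of thermosteric rise

0.66 × 280 × 2.7×10⁻⁴ = 0.049896 m
800 × 2.7×10⁻⁴ × 0.86 = 0.18576 m
Layer 3: 240 × 1 × 2.3×10⁻⁴ = 0.05520 m
Layer 4: 1.7×10⁻⁴ × 720 × 0.54 = 0.066096 m
Δh = 0.049896 + 0.18576 + 0.05520 + 0.066096 = 0.356952 m ≈ 360 mm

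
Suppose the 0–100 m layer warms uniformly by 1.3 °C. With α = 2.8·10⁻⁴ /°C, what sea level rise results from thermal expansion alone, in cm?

Δh = αΔT·H = 2.8×10⁻⁴ × 1.3 × 100 = 0.03640 m

3.6 cm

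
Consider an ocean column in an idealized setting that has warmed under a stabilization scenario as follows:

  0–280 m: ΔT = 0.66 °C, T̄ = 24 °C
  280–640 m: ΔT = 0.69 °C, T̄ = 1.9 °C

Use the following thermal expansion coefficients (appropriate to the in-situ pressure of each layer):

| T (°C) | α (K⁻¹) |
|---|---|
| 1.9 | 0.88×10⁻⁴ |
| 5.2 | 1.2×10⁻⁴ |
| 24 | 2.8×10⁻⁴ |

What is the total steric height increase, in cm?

Layer 1 at 24 °C → α = 2.8×10⁻⁴ K⁻¹
Layer 2 at 1.9 °C → α = 0.88×10⁻⁴ K⁻¹
0–280 m: 280 × 2.8×10⁻⁴ × 0.66 = 0.051744 m
0.69 × 0.88×10⁻⁴ × 360 = 0.0218592 m
Δh = 0.051744 + 0.0218592 = 0.0736032 m

7.36 cm of thermosteric rise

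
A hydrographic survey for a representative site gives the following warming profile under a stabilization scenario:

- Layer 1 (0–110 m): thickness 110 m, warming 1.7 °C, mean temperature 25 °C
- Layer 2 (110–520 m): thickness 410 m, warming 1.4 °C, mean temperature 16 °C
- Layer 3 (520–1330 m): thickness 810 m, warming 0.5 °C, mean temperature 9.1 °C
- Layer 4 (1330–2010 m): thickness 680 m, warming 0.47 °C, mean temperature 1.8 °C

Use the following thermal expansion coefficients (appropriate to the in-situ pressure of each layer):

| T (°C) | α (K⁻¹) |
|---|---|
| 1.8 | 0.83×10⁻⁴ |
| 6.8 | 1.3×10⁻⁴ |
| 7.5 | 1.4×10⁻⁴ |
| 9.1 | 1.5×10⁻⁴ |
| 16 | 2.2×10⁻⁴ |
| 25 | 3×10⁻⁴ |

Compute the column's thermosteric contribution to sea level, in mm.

Δh ≈ 270 mm

Layer 1 at 25 °C → α = 3×10⁻⁴ K⁻¹
Layer 2 at 16 °C → α = 2.2×10⁻⁴ K⁻¹
Layer 3 at 9.1 °C → α = 1.5×10⁻⁴ K⁻¹
Layer 4 at 1.8 °C → α = 0.83×10⁻⁴ K⁻¹
1.7 × 3×10⁻⁴ × 110 = 0.05610 m
110–520 m: 2.2×10⁻⁴ × 1.4 × 410 = 0.12628 m
1.5×10⁻⁴ × 0.5 × 810 = 0.06075 m
0.47 × 0.83×10⁻⁴ × 680 = 0.0265268 m
Δh = 0.05610 + 0.12628 + 0.06075 + 0.0265268 = 0.2696568 m ≈ 270 mm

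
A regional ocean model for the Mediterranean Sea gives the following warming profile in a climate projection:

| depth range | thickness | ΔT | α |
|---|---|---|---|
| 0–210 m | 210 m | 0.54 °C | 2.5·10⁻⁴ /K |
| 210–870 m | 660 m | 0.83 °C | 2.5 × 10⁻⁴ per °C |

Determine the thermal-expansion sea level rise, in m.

0.165 m

0.54 × 2.5×10⁻⁴ × 210 = 0.02835 m
2.5×10⁻⁴ × 660 × 0.83 = 0.13695 m
Δh = 0.02835 + 0.13695 = 0.16530 m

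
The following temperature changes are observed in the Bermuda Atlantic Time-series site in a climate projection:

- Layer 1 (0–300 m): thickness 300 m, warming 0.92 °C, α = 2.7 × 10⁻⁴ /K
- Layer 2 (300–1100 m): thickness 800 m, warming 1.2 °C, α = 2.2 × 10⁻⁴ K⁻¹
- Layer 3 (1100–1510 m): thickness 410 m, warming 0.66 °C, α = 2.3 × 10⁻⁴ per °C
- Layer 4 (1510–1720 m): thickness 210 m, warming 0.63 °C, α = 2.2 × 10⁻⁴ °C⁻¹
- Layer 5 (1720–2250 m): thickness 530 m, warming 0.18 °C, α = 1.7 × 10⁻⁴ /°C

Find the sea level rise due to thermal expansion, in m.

0.393 m of thermosteric rise

0.92 × 300 × 2.7×10⁻⁴ = 0.07452 m
Layer 2: 1.2 × 800 × 2.2×10⁻⁴ = 0.21120 m
2.3×10⁻⁴ × 0.66 × 410 = 0.062238 m
Layer 4: 2.2×10⁻⁴ × 0.63 × 210 = 0.029106 m
Layer 5: 530 × 1.7×10⁻⁴ × 0.18 = 0.016218 m
Δh = 0.07452 + 0.21120 + 0.062238 + 0.029106 + 0.016218 = 0.393282 m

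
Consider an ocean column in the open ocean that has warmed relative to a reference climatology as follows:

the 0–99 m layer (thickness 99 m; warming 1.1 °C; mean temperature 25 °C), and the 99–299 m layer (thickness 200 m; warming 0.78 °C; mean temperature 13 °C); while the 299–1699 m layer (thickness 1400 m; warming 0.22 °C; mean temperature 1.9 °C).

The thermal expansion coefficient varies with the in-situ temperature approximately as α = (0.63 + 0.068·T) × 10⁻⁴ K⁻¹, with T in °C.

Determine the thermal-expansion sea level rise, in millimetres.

Layer 1: α = (0.63 + 0.068×25)×10⁻⁴ = 2.33×10⁻⁴ K⁻¹
Layer 2: α = (0.63 + 0.068×13)×10⁻⁴ = 1.514×10⁻⁴ K⁻¹
Layer 3: α = (0.63 + 0.068×1.9)×10⁻⁴ = 0.7592×10⁻⁴ K⁻¹
0–99 m: 1.1 × 2.33×10⁻⁴ × 99 = 0.0253737 m
99–299 m: 0.78 × 1.514×10⁻⁴ × 200 = 0.0236184 m
299–1699 m: 0.7592×10⁻⁴ × 0.22 × 1400 = 0.02338336 m
Δh = 0.0253737 + 0.0236184 + 0.02338336 = 0.07237546 m

about 72.4 mm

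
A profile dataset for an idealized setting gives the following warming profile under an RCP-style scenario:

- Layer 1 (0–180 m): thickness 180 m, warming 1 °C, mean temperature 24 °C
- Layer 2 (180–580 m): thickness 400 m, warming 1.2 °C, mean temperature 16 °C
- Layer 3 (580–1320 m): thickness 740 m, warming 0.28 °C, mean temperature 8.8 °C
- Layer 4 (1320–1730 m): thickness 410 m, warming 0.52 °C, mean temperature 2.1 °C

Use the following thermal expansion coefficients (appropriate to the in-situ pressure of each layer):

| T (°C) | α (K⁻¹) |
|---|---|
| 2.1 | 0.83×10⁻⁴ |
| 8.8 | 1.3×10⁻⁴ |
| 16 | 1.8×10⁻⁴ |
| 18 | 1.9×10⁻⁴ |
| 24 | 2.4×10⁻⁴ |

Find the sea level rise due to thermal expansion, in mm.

174 mm of thermosteric rise

Layer 1 at 24 °C → α = 2.4×10⁻⁴ K⁻¹
Layer 2 at 16 °C → α = 1.8×10⁻⁴ K⁻¹
Layer 3 at 8.8 °C → α = 1.3×10⁻⁴ K⁻¹
Layer 4 at 2.1 °C → α = 0.83×10⁻⁴ K⁻¹
1 × 180 × 2.4×10⁻⁴ = 0.04320 m
180–580 m: 400 × 1.8×10⁻⁴ × 1.2 = 0.08640 m
580–1320 m: 740 × 0.28 × 1.3×10⁻⁴ = 0.026936 m
1320–1730 m: 0.52 × 410 × 0.83×10⁻⁴ = 0.0176956 m
Δh = 0.04320 + 0.08640 + 0.026936 + 0.0176956 = 0.1742316 m ≈ 174 mm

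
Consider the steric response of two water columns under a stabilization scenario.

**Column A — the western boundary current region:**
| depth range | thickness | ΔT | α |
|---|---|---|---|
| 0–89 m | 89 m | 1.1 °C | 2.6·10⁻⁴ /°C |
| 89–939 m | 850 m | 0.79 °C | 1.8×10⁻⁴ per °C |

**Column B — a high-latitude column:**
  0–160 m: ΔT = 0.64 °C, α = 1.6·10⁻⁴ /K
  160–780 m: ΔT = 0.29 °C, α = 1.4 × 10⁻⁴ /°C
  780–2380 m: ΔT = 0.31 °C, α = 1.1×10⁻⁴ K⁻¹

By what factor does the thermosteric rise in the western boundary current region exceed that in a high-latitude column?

A Layer 1: 2.6×10⁻⁴ × 89 × 1.1 = 0.025454 m
A 850 × 1.8×10⁻⁴ × 0.79 = 0.12087 m
A total: 0.146324 m
B 0–160 m: 160 × 1.6×10⁻⁴ × 0.64 = 0.016384 m
B 1.4×10⁻⁴ × 0.29 × 620 = 0.025172 m
B 780–2380 m: 1600 × 0.31 × 1.1×10⁻⁴ = 0.05456 m
B total: 0.096116 m
Ratio: 0.146324 / 0.096116 ≈ 1.522

1.5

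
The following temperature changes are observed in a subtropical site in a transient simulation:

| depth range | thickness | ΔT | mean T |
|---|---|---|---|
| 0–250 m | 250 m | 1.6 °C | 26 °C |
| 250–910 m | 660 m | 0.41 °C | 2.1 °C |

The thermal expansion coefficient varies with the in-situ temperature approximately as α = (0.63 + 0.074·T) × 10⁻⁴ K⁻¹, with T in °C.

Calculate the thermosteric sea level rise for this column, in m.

Δh = 0.12 m

Layer 1: α = (0.63 + 0.074×26)×10⁻⁴ = 2.554×10⁻⁴ K⁻¹
Layer 2: α = (0.63 + 0.074×2.1)×10⁻⁴ = 0.7854×10⁻⁴ K⁻¹
250 × 1.6 × 2.554×10⁻⁴ = 0.10216 m
0.41 × 660 × 0.7854×10⁻⁴ = 0.021252924 m
Δh = 0.10216 + 0.021252924 = 0.123412924 m ≈ 0.12 m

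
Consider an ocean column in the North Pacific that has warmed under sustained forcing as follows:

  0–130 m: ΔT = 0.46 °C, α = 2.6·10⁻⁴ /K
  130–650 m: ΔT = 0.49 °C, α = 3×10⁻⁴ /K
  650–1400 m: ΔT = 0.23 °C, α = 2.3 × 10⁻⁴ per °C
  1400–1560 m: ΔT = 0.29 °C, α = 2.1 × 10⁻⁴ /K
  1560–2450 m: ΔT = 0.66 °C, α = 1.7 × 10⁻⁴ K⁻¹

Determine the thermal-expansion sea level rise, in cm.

Layer 1: 0.46 × 2.6×10⁻⁴ × 130 = 0.015548 m
0.49 × 3×10⁻⁴ × 520 = 0.07644 m
0.23 × 2.3×10⁻⁴ × 750 = 0.039675 m
Layer 4: 160 × 0.29 × 2.1×10⁻⁴ = 0.009744 m
1560–2450 m: 0.66 × 890 × 1.7×10⁻⁴ = 0.099858 m
Δh = 0.015548 + 0.07644 + 0.039675 + 0.009744 + 0.099858 = 0.241265 m

Δh = 24.1 cm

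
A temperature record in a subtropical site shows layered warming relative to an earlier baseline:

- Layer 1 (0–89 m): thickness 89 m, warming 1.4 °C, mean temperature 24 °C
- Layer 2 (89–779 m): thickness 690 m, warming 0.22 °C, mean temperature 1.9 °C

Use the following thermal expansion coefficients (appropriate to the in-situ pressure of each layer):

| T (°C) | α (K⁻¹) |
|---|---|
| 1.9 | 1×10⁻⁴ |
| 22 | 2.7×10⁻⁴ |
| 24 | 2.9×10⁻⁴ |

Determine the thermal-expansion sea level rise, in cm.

Layer 1 at 24 °C → α = 2.9×10⁻⁴ K⁻¹
Layer 2 at 1.9 °C → α = 1×10⁻⁴ K⁻¹
89 × 2.9×10⁻⁴ × 1.4 = 0.036134 m
89–779 m: 0.22 × 1×10⁻⁴ × 690 = 0.01518 m
Δh = 0.036134 + 0.01518 = 0.051314 m

5.13 cm of thermosteric rise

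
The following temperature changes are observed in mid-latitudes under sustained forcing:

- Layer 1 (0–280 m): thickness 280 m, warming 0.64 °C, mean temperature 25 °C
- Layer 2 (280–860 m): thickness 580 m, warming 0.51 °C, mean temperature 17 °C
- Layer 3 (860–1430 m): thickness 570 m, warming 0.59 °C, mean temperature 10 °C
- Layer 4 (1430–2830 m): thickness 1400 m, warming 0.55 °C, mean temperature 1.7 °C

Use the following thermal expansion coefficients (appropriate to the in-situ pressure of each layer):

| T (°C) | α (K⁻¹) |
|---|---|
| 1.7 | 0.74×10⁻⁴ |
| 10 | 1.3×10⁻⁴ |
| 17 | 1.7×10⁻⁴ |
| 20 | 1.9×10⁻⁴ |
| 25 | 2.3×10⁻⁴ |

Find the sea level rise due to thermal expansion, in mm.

Layer 1 at 25 °C → α = 2.3×10⁻⁴ K⁻¹
Layer 2 at 17 °C → α = 1.7×10⁻⁴ K⁻¹
Layer 3 at 10 °C → α = 1.3×10⁻⁴ K⁻¹
Layer 4 at 1.7 °C → α = 0.74×10⁻⁴ K⁻¹
0–280 m: 2.3×10⁻⁴ × 280 × 0.64 = 0.041216 m
Layer 2: 1.7×10⁻⁴ × 0.51 × 580 = 0.050286 m
1.3×10⁻⁴ × 570 × 0.59 = 0.043719 m
0.74×10⁻⁴ × 1400 × 0.55 = 0.05698 m
Δh = 0.041216 + 0.050286 + 0.043719 + 0.05698 = 0.192201 m

192 mm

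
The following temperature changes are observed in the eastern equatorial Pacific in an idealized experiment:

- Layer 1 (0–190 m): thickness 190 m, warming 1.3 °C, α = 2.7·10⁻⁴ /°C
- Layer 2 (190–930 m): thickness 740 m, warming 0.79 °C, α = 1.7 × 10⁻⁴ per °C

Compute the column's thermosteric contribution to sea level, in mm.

170 mm of thermosteric rise

Layer 1: 2.7×10⁻⁴ × 1.3 × 190 = 0.06669 m
190–930 m: 1.7×10⁻⁴ × 740 × 0.79 = 0.099382 m
Δh = 0.06669 + 0.099382 = 0.166072 m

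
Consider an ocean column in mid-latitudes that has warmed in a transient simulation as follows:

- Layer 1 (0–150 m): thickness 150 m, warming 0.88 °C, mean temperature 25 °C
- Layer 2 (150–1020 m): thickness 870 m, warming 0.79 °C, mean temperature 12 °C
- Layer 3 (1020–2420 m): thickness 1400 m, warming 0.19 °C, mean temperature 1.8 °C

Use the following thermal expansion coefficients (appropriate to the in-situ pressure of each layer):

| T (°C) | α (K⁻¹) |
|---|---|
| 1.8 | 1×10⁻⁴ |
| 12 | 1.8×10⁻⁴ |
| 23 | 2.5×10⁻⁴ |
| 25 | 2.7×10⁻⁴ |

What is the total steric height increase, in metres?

0.186 m

Layer 1 at 25 °C → α = 2.7×10⁻⁴ K⁻¹
Layer 2 at 12 °C → α = 1.8×10⁻⁴ K⁻¹
Layer 3 at 1.8 °C → α = 1×10⁻⁴ K⁻¹
0.88 × 2.7×10⁻⁴ × 150 = 0.03564 m
Layer 2: 1.8×10⁻⁴ × 0.79 × 870 = 0.123714 m
1×10⁻⁴ × 1400 × 0.19 = 0.02660 m
Δh = 0.03564 + 0.123714 + 0.02660 = 0.185954 m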